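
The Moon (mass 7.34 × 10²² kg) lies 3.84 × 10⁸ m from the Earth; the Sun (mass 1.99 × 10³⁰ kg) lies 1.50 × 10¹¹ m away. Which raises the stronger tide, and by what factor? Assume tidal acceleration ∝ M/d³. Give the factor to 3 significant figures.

Tidal acceleration ∝ M/d³, so compare M/d³ for each.
The Moon: (7.34 × 10²²) / (3.84 × 10⁸)³ = 1.296 × 10⁻³
The Sun: (1.99 × 10³⁰) / (1.50 × 10¹¹)³ = 5.896 × 10⁻⁴
Ratio (larger/smaller) = 2.20

The Moon, by a factor of ≈ 2.20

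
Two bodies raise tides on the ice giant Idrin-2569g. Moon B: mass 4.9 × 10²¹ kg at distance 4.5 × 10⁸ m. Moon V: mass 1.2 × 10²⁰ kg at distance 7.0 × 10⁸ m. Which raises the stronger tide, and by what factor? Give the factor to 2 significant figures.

Moon B, by a factor of ≈ 150

Compare M/d³ for the two perturbers:
Moon B: (4.9 × 10²¹) / (4.5 × 10⁸)³ = 5.377 × 10⁻⁵
Moon V: (1.2 × 10²⁰) / (7.0 × 10⁸)³ = 3.499 × 10⁻⁷
Ratio (larger/smaller) = 150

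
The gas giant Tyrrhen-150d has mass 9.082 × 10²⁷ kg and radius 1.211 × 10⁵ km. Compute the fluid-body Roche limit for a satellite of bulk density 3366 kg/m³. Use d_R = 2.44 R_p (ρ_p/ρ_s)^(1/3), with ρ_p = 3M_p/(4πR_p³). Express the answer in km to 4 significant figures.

2.107 × 10⁵ km

ρ_p = 3M_p/(4πR_p³) = 3 × (9.082 × 10²⁷) / (4π × (1.211 × 10⁸ m)³) = 1221 kg/m³
d_R = 2.44 × 1.211 × 10⁵ km × (1221/3366)^(1/3)
    = 2.107 × 10⁵ km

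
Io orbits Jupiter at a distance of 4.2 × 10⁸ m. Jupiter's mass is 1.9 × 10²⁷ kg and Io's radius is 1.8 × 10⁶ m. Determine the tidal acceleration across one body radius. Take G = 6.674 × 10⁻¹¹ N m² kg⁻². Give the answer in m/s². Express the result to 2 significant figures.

6.2 × 10⁻³ m/s²

a_tidal = 2GMr/d³
        = 2 × (6.674 × 10⁻¹¹) × (1.9 × 10²⁷) × (1.8 × 10⁶) / (4.2 × 10⁸)³
        = 6.2 × 10⁻³ m/s²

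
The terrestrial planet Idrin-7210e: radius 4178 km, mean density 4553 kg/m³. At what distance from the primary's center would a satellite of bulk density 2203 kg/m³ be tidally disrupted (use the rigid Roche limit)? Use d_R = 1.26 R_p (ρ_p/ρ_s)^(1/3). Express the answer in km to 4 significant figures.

6706 km

d_R = 1.26 × 4178 km × (4553/2203)^(1/3)
    = 6706 km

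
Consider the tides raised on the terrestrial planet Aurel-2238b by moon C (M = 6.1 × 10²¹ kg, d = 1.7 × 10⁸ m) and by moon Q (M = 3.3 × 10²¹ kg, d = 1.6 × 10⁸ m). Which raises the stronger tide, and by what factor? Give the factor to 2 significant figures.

Moon C, by a factor of ≈ 1.5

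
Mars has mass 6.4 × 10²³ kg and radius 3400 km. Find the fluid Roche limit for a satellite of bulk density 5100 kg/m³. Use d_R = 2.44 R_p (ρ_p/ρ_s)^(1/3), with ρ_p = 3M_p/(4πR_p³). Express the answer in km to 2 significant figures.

ρ_p = 3M_p/(4πR_p³) = 3 × (6.4 × 10²³) / (4π × (3.4 × 10⁶ m)³) = 3900 kg/m³
d_R = 2.44 × 3400 km × (3900/5100)^(1/3)
    = 7600 km

7600 km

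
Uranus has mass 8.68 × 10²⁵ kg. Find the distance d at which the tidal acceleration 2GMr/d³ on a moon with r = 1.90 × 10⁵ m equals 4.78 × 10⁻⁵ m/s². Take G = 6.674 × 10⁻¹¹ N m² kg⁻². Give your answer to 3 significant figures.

3.58 × 10⁸ m

2GMr/d³ = a_tidal  ⇒  d = (2GMr / a_tidal)^(1/3)
d = (2 × 6.674×10⁻¹¹ × (8.68 × 10²⁵) × (1.90 × 10⁵) / (4.78 × 10⁻⁵))^(1/3)
  = 3.58 × 10⁸ m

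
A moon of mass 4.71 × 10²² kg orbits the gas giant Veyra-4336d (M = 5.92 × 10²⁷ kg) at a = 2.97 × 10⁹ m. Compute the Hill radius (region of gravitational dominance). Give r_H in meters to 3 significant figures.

4.11 × 10⁷ m

r_H ≈ a (m/3M)^(1/3)
    = (2.97 × 10⁹) × (4.71 × 10²² / (3 × 5.92 × 10²⁷))^(1/3)
    = 4.11 × 10⁷ m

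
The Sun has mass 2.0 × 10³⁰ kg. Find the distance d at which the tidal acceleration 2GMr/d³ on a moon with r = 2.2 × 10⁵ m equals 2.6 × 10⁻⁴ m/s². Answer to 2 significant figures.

2GMr/d³ = a_tidal  ⇒  d = (2GMr / a_tidal)^(1/3)
d = (2 × 6.674×10⁻¹¹ × (2.0 × 10³⁰) × (2.2 × 10⁵) / (2.6 × 10⁻⁴))^(1/3)
  = 6.1 × 10⁹ m

6.1 × 10⁹ m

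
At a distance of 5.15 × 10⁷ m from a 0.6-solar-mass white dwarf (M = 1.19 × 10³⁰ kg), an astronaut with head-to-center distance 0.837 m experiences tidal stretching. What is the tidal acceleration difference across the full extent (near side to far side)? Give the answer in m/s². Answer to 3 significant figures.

The field gradient is 2GM/d³; across the full diameter 2r the difference is 4GMr/d³.
a_tidal = 4GMr/d³
        = 4 × (6.674 × 10⁻¹¹) × (1.19 × 10³⁰) × (0.837) / (5.15 × 10⁷)³
        = 1.95 × 10⁻³ m/s²

1.95 × 10⁻³ m/s²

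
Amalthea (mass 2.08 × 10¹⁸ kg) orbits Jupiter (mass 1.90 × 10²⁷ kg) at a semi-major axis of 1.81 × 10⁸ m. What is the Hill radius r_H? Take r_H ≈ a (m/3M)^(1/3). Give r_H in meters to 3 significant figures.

r_H ≈ a (m/3M)^(1/3)
    = (1.81 × 10⁸) × (2.08 × 10¹⁸ / (3 × 1.90 × 10²⁷))^(1/3)
    = 1.29 × 10⁵ m

1.29 × 10⁵ m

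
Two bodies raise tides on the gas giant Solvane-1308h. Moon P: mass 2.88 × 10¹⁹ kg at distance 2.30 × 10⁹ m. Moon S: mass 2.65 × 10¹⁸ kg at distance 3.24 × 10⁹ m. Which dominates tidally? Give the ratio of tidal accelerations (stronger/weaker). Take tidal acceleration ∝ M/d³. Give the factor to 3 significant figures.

Compare M/d³ for the two perturbers:
Moon P: (2.88 × 10¹⁹) / (2.30 × 10⁹)³ = 2.367 × 10⁻⁹
Moon S: (2.65 × 10¹⁸) / (3.24 × 10⁹)³ = 7.791 × 10⁻¹¹
Ratio (larger/smaller) = 30.4

Moon P, by a factor of ≈ 30.4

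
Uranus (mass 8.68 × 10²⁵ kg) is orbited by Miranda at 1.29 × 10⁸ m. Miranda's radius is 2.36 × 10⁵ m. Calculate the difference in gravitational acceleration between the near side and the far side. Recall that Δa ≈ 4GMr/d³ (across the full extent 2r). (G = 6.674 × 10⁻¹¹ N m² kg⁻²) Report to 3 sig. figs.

Δg = 4GMr/d³
   = 4 × (6.674 × 10⁻¹¹) × (8.68 × 10²⁵) × (2.36 × 10⁵) / (1.29 × 10⁸)³
   = 2.55 × 10⁻³ m/s²

2.55 × 10⁻³ m/s²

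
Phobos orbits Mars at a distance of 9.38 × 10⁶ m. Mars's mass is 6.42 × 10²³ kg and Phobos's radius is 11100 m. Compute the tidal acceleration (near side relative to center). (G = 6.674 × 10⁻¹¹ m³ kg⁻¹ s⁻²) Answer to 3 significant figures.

1.15 × 10⁻³ m/s²

Δg = 2GMr/d³
   = 2 × (6.674 × 10⁻¹¹) × (6.42 × 10²³) × (11100) / (9.38 × 10⁶)³
   = 1.15 × 10⁻³ m/s²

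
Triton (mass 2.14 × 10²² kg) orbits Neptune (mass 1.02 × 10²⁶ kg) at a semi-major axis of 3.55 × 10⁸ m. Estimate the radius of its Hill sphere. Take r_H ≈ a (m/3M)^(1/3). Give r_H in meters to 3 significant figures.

r_H ≈ a (m/3M)^(1/3)
    = (3.55 × 10⁸) × (2.14 × 10²² / (3 × 1.02 × 10²⁶))^(1/3)
    = 1.46 × 10⁷ m

1.46 × 10⁷ m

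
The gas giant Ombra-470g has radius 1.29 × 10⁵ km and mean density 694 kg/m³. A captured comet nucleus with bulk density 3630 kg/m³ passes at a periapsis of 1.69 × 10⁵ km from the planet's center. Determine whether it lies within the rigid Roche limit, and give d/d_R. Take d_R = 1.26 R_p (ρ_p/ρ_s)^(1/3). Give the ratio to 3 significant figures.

outside; d/d_R ≈ 1.80

d_R = 1.26 × (1.29 × 10⁵ km) × (694/3630)^(1/3) = 93640 km
d/d_R = (1.69 × 10⁵) / (93640) = 1.80
Since d/d_R > 1, the body is outside the Roche limit.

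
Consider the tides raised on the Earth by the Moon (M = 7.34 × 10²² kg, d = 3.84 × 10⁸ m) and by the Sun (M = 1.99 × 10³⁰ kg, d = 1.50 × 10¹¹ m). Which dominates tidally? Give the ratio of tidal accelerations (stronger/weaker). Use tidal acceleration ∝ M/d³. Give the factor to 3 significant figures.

Tidal stretch scales as M/d³; compute that for each body.
The Moon: (7.34 × 10²²) / (3.84 × 10⁸)³ = 1.296 × 10⁻³
The Sun: (1.99 × 10³⁰) / (1.50 × 10¹¹)³ = 5.896 × 10⁻⁴
Ratio (larger/smaller) = 2.20

The Moon, by a factor of ≈ 2.20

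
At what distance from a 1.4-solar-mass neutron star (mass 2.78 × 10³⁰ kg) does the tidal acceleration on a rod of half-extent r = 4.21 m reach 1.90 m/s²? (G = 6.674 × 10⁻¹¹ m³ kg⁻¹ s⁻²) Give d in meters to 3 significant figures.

9.37 × 10⁶ m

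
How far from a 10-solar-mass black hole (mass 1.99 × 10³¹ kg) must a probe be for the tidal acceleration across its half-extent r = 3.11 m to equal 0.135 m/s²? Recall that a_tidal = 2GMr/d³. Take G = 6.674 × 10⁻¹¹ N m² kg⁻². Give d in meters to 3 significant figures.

2GMr/d³ = a_tidal  ⇒  d = (2GMr / a_tidal)^(1/3)
d = (2 × 6.674×10⁻¹¹ × (1.99 × 10³¹) × (3.11) / (0.135))^(1/3)
  = 3.94 × 10⁷ m

3.94 × 10⁷ m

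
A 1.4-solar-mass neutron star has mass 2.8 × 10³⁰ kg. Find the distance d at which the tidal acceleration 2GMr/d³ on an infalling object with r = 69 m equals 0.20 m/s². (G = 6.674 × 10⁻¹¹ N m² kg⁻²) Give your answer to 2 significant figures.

5.1 × 10⁷ m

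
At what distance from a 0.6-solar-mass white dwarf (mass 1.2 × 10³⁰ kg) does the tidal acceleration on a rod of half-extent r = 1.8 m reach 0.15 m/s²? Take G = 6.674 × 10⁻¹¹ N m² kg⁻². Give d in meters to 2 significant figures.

2GMr/d³ = a_tidal  ⇒  d = (2GMr / a_tidal)^(1/3)
d = (2 × 6.674×10⁻¹¹ × (1.2 × 10³⁰) × (1.8) / (0.15))^(1/3)
  = 1.2 × 10⁷ m

1.2 × 10⁷ m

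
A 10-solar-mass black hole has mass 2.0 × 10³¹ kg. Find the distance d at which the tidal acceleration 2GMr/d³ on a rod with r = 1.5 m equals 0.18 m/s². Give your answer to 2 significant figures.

2GMr/d³ = a_tidal  ⇒  d = (2GMr / a_tidal)^(1/3)
d = (2 × 6.674×10⁻¹¹ × (2.0 × 10³¹) × (1.5) / (0.18))^(1/3)
  = 2.8 × 10⁷ m

2.8 × 10⁷ m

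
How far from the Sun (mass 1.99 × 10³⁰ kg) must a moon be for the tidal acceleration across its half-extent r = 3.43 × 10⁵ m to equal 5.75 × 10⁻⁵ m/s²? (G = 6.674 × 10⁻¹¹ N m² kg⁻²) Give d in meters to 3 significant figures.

1.17 × 10¹⁰ m

2GMr/d³ = a_tidal  ⇒  d = (2GMr / a_tidal)^(1/3)
d = (2 × 6.674×10⁻¹¹ × (1.99 × 10³⁰) × (3.43 × 10⁵) / (5.75 × 10⁻⁵))^(1/3)
  = 1.17 × 10¹⁰ m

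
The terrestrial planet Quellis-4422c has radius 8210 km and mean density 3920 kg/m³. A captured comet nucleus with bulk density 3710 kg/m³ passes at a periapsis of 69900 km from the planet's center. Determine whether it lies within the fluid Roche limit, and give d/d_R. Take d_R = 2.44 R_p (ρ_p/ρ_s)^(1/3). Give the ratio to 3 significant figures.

d_R = 2.44 × (8210 km) × (3920/3710)^(1/3) = 20400 km
d/d_R = (69900) / (20400) = 3.43
Since d/d_R > 1, the body is outside the Roche limit.

outside; d/d_R ≈ 3.43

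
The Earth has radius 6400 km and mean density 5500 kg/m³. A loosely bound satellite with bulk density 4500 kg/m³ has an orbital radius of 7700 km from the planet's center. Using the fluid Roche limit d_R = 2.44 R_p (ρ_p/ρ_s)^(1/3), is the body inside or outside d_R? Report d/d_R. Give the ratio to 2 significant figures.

inside; d/d_R ≈ 0.46

d_R = 2.44 × (6400 km) × (5500/4500)^(1/3) = 16700 km
d/d_R = (7700) / (16700) = 0.46
Since d/d_R < 1, the body is inside the Roche limit.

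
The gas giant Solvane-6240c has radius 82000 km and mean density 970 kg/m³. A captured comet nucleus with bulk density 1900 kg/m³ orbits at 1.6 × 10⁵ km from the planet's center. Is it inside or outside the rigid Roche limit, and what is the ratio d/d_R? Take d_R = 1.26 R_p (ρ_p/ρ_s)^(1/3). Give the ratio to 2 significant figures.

outside; d/d_R ≈ 1.9

d_R = 1.26 × (82000 km) × (970/1900)^(1/3) = 82580 km
d/d_R = (1.6 × 10⁵) / (82580) = 1.9
Since d/d_R > 1, the body is outside the Roche limit.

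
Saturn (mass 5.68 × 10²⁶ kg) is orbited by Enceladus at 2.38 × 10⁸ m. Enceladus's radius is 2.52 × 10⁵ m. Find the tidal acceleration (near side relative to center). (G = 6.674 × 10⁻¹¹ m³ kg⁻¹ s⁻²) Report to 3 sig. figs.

1.42 × 10⁻³ m/s²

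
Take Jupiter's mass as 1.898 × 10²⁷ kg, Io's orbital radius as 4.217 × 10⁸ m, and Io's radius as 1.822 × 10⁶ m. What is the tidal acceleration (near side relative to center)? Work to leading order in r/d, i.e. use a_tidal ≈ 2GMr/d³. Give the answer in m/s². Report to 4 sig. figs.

The tidal stretch is the gradient of GM/d² times the body's extent r, hence the 1/d³ dependence.
Δa = 2GMr/d³
   = 2 × (6.674 × 10⁻¹¹) × (1.898 × 10²⁷) × (1.822 × 10⁶) / (4.217 × 10⁸)³
   = 6.155 × 10⁻³ m/s²

6.155 × 10⁻³ m/s²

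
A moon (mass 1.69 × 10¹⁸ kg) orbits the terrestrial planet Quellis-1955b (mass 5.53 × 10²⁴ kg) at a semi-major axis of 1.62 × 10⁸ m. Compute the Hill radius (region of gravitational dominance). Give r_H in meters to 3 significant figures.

r_H ≈ a (m/3M)^(1/3)
    = (1.62 × 10⁸) × (1.69 × 10¹⁸ / (3 × 5.53 × 10²⁴))^(1/3)
    = 7.57 × 10⁵ m

7.57 × 10⁵ m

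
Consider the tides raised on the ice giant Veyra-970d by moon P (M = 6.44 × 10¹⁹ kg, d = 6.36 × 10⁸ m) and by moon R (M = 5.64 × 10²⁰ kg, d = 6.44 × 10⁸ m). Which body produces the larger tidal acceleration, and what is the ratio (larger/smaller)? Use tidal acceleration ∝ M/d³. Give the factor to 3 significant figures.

Moon R, by a factor of ≈ 8.44

Tidal stretch scales as M/d³; compute that for each body.
Moon P: (6.44 × 10¹⁹) / (6.36 × 10⁸)³ = 2.503 × 10⁻⁷
Moon R: (5.64 × 10²⁰) / (6.44 × 10⁸)³ = 2.112 × 10⁻⁶
Ratio (larger/smaller) = 8.44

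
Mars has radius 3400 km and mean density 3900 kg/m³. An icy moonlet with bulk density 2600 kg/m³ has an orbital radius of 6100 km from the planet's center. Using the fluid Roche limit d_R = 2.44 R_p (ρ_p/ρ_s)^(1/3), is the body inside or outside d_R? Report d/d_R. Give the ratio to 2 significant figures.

d_R = 2.44 × (3400 km) × (3900/2600)^(1/3) = 9497 km
d/d_R = (6100) / (9497) = 0.64
Since d/d_R < 1, the body is inside the Roche limit.

inside; d/d_R ≈ 0.64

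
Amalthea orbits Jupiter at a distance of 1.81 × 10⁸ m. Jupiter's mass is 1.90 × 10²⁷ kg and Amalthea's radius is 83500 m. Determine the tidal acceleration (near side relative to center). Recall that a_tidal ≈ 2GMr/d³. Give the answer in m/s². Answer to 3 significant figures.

3.57 × 10⁻³ m/s²

Differencing GM/(d−r)² and GM/d² to first order in r/d gives 2GMr/d³.
Δg = 2GMr/d³
   = 2 × (6.674 × 10⁻¹¹) × (1.90 × 10²⁷) × (83500) / (1.81 × 10⁸)³
   = 3.57 × 10⁻³ m/s²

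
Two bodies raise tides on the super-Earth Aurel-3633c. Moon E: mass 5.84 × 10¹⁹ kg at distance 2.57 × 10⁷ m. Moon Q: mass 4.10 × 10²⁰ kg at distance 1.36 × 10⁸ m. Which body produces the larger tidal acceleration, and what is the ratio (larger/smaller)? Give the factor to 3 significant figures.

Moon E, by a factor of ≈ 21.1

Tidal stretch scales as M/d³; compute that for each body.
Moon E: (5.84 × 10¹⁹) / (2.57 × 10⁷)³ = 3.440 × 10⁻³
Moon Q: (4.10 × 10²⁰) / (1.36 × 10⁸)³ = 1.630 × 10⁻⁴
Ratio (larger/smaller) = 21.1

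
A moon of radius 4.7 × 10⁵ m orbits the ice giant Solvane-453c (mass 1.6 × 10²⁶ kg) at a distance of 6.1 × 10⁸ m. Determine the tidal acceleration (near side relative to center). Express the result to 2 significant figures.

4.4 × 10⁻⁵ m/s²

Δg = 2GMr/d³
   = 2 × (6.674 × 10⁻¹¹) × (1.6 × 10²⁶) × (4.7 × 10⁵) / (6.1 × 10⁸)³
   = 4.4 × 10⁻⁵ m/s²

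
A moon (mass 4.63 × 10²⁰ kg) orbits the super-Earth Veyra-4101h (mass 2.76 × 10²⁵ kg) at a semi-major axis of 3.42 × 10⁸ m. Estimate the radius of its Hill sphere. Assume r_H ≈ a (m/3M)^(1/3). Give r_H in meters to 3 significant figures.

r_H ≈ a (m/3M)^(1/3)
    = (3.42 × 10⁸) × (4.63 × 10²⁰ / (3 × 2.76 × 10²⁵))^(1/3)
    = 6.07 × 10⁶ m

6.07 × 10⁶ m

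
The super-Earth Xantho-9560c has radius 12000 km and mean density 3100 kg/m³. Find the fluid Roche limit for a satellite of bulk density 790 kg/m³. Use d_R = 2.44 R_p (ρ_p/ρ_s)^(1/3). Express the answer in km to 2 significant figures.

d_R = 2.44 × 12000 km × (3100/790)^(1/3)
    = 46000 km

46000 km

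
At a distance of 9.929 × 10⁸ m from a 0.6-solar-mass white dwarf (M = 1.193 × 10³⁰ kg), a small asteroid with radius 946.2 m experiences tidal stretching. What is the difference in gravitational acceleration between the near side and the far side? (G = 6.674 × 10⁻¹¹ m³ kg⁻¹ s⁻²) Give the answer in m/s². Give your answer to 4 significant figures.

3.079 × 10⁻⁴ m/s²

The field gradient is 2GM/d³; across the full diameter 2r the difference is 4GMr/d³.
a_tidal = 4GMr/d³
        = 4 × (6.674 × 10⁻¹¹) × (1.193 × 10³⁰) × (946.2) / (9.929 × 10⁸)³
        = 3.079 × 10⁻⁴ m/s²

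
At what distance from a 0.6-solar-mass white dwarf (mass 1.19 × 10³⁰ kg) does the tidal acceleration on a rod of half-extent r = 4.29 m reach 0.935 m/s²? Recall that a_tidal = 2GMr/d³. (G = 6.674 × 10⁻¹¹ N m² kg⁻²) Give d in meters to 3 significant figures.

2GMr/d³ = a_tidal  ⇒  d = (2GMr / a_tidal)^(1/3)
d = (2 × 6.674×10⁻¹¹ × (1.19 × 10³⁰) × (4.29) / (0.935))^(1/3)
  = 9.00 × 10⁶ m

9.00 × 10⁶ m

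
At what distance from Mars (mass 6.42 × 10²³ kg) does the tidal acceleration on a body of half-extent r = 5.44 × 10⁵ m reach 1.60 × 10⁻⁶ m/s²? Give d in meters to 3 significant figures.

3.08 × 10⁸ m

2GMr/d³ = a_tidal  ⇒  d = (2GMr / a_tidal)^(1/3)
d = (2 × 6.674×10⁻¹¹ × (6.42 × 10²³) × (5.44 × 10⁵) / (1.60 × 10⁻⁶))^(1/3)
  = 3.08 × 10⁸ m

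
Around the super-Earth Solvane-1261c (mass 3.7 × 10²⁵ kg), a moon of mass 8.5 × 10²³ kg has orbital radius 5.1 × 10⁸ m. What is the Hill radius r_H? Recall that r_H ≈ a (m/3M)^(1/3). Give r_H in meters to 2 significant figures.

r_H ≈ a (m/3M)^(1/3)
    = (5.1 × 10⁸) × (8.5 × 10²³ / (3 × 3.7 × 10²⁵))^(1/3)
    = 1.0 × 10⁸ m

1.0 × 10⁸ m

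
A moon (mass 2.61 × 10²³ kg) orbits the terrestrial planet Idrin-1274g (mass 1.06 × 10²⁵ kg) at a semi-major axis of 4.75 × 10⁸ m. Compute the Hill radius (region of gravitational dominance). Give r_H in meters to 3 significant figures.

r_H ≈ a (m/3M)^(1/3)
    = (4.75 × 10⁸) × (2.61 × 10²³ / (3 × 1.06 × 10²⁵))^(1/3)
    = 9.58 × 10⁷ m

9.58 × 10⁷ m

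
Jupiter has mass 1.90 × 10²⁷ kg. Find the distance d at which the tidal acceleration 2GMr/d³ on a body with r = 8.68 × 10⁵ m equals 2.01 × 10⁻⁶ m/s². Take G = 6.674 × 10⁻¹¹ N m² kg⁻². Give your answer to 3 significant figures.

2GMr/d³ = a_tidal  ⇒  d = (2GMr / a_tidal)^(1/3)
d = (2 × 6.674×10⁻¹¹ × (1.90 × 10²⁷) × (8.68 × 10⁵) / (2.01 × 10⁻⁶))^(1/3)
  = 4.78 × 10⁹ m

4.78 × 10⁹ m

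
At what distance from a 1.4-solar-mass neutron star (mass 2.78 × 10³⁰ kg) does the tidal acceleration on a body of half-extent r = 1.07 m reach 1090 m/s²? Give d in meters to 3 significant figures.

7.14 × 10⁵ m

2GMr/d³ = a_tidal  ⇒  d = (2GMr / a_tidal)^(1/3)
d = (2 × 6.674×10⁻¹¹ × (2.78 × 10³⁰) × (1.07) / (1090))^(1/3)
  = 7.14 × 10⁵ m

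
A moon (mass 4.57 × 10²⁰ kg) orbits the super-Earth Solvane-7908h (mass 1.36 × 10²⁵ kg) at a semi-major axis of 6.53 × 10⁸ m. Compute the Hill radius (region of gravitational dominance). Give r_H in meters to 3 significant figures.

r_H ≈ a (m/3M)^(1/3)
    = (6.53 × 10⁸) × (4.57 × 10²⁰ / (3 × 1.36 × 10²⁵))^(1/3)
    = 1.46 × 10⁷ m

1.46 × 10⁷ m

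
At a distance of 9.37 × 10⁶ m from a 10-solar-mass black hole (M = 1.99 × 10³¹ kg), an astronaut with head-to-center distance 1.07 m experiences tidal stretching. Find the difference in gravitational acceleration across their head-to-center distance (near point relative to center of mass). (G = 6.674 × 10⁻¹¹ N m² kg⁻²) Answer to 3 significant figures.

Δg = 2GMr/d³
   = 2 × (6.674 × 10⁻¹¹) × (1.99 × 10³¹) × (1.07) / (9.37 × 10⁶)³
   = 3.45 m/s²

3.45 m/s²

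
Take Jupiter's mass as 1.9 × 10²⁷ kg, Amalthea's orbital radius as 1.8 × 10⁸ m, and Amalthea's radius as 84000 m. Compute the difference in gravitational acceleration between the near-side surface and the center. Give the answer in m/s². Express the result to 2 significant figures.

3.7 × 10⁻³ m/s²

Since r ≪ d, expand the inverse-square field across one radius to get the leading 2GMr/d³ term.
Δa = 2GMr/d³
   = 2 × (6.674 × 10⁻¹¹) × (1.9 × 10²⁷) × (84000) / (1.8 × 10⁸)³
   = 3.7 × 10⁻³ m/s²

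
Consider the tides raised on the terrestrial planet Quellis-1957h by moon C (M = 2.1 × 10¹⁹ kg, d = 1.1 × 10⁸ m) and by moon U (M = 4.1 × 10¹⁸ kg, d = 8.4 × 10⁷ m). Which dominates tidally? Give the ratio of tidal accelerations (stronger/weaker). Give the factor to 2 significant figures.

Compare M/d³ for the two perturbers:
Moon C: (2.1 × 10¹⁹) / (1.1 × 10⁸)³ = 1.578 × 10⁻⁵
Moon U: (4.1 × 10¹⁸) / (8.4 × 10⁷)³ = 6.917 × 10⁻⁶
Ratio (larger/smaller) = 2.3

Moon C, by a factor of ≈ 2.3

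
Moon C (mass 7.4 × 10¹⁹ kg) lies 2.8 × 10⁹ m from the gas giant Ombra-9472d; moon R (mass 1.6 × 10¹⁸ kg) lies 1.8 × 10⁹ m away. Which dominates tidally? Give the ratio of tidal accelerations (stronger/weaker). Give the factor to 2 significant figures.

Moon C, by a factor of ≈ 12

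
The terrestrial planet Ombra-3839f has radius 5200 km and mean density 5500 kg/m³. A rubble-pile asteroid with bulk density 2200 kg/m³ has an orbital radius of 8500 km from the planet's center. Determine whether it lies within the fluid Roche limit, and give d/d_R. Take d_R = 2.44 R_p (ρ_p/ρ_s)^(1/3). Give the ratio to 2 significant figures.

inside; d/d_R ≈ 0.49

d_R = 2.44 × (5200 km) × (5500/2200)^(1/3) = 17220 km
d/d_R = (8500) / (17220) = 0.49
Since d/d_R < 1, the body is inside the Roche limit.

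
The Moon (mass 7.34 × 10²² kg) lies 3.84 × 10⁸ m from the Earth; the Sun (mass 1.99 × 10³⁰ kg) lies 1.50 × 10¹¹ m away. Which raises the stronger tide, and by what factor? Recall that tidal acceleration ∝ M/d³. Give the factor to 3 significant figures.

The Moon, by a factor of ≈ 2.20

Tidal acceleration ∝ M/d³, so compare M/d³ for each.
The Moon: (7.34 × 10²²) / (3.84 × 10⁸)³ = 1.296 × 10⁻³
The Sun: (1.99 × 10³⁰) / (1.50 × 10¹¹)³ = 5.896 × 10⁻⁴
Ratio (larger/smaller) = 2.20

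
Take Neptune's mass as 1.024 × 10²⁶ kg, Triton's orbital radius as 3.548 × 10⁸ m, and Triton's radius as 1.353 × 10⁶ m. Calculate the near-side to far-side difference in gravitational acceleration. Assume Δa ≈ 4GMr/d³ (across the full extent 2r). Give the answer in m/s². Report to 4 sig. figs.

8.281 × 10⁻⁴ m/s²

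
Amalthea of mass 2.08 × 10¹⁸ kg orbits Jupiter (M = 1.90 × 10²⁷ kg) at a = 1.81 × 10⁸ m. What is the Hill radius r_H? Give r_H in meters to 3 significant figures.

r_H ≈ a (m/3M)^(1/3)
    = (1.81 × 10⁸) × (2.08 × 10¹⁸ / (3 × 1.90 × 10²⁷))^(1/3)
    = 1.29 × 10⁵ m

1.29 × 10⁵ m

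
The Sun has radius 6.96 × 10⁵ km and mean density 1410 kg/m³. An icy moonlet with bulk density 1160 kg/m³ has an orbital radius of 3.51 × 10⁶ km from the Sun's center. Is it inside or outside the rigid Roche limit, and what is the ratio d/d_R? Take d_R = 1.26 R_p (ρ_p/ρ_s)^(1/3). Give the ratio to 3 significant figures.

outside; d/d_R ≈ 3.75

d_R = 1.26 × (6.96 × 10⁵ km) × (1410/1160)^(1/3) = 9.359 × 10⁵ km
d/d_R = (3.51 × 10⁶) / (9.359 × 10⁵) = 3.75
Since d/d_R > 1, the body is outside the Roche limit.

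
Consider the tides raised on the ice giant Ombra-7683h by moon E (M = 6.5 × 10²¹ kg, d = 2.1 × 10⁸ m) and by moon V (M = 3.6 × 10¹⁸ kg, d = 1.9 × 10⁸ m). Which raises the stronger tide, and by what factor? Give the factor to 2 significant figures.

Moon E, by a factor of ≈ 1300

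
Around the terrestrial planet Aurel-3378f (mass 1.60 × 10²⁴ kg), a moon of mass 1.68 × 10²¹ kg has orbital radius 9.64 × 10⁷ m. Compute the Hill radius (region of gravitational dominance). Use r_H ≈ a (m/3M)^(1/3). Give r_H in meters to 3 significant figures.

r_H ≈ a (m/3M)^(1/3)
    = (9.64 × 10⁷) × (1.68 × 10²¹ / (3 × 1.60 × 10²⁴))^(1/3)
    = 6.79 × 10⁶ m

6.79 × 10⁶ m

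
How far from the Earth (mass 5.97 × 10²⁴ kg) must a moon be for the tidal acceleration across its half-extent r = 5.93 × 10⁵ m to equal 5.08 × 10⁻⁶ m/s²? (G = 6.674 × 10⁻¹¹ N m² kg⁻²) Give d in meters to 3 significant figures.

4.53 × 10⁸ m

2GMr/d³ = a_tidal  ⇒  d = (2GMr / a_tidal)^(1/3)
d = (2 × 6.674×10⁻¹¹ × (5.97 × 10²⁴) × (5.93 × 10⁵) / (5.08 × 10⁻⁶))^(1/3)
  = 4.53 × 10⁸ m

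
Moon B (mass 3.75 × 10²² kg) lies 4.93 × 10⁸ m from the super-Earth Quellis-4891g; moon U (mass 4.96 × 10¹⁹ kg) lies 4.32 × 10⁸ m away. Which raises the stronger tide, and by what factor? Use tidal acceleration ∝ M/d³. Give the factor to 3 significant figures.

Moon B, by a factor of ≈ 509

The tide-raising term goes as M/d³ (the gradient of a 1/d² field).
Moon B: (3.75 × 10²²) / (4.93 × 10⁸)³ = 3.130 × 10⁻⁴
Moon U: (4.96 × 10¹⁹) / (4.32 × 10⁸)³ = 6.152 × 10⁻⁷
Ratio (larger/smaller) = 509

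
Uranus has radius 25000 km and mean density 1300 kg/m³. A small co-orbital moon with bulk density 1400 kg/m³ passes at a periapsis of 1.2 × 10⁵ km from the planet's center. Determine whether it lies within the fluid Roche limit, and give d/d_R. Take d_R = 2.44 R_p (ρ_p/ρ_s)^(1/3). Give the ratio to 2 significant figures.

outside; d/d_R ≈ 2.0

d_R = 2.44 × (25000 km) × (1300/1400)^(1/3) = 59510 km
d/d_R = (1.2 × 10⁵) / (59510) = 2.0
Since d/d_R > 1, the body is outside the Roche limit.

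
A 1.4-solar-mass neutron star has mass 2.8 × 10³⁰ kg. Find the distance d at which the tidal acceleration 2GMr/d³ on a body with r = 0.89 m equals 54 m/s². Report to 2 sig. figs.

1.8 × 10⁶ m

2GMr/d³ = a_tidal  ⇒  d = (2GMr / a_tidal)^(1/3)
d = (2 × 6.674×10⁻¹¹ × (2.8 × 10³⁰) × (0.89) / (54))^(1/3)
  = 1.8 × 10⁶ m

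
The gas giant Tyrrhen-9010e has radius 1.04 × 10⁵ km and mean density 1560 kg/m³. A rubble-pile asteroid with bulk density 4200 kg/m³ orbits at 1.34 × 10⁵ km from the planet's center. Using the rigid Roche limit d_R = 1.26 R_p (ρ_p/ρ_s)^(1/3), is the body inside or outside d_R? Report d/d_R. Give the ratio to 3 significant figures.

d_R = 1.26 × (1.04 × 10⁵ km) × (1560/4200)^(1/3) = 94200 km
d/d_R = (1.34 × 10⁵) / (94200) = 1.42
Since d/d_R > 1, the body is outside the Roche limit.

outside; d/d_R ≈ 1.42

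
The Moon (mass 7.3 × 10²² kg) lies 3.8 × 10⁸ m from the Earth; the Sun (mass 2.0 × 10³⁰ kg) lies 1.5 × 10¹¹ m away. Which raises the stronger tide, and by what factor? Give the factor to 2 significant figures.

The Moon, by a factor of ≈ 2.2

Compare M/d³ for the two perturbers:
The Moon: (7.3 × 10²²) / (3.8 × 10⁸)³ = 1.330 × 10⁻³
The Sun: (2.0 × 10³⁰) / (1.5 × 10¹¹)³ = 5.926 × 10⁻⁴
Ratio (larger/smaller) = 2.2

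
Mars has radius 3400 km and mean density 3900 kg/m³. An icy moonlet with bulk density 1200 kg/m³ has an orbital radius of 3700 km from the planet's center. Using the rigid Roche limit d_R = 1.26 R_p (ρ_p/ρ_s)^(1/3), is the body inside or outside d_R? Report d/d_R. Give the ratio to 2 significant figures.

d_R = 1.26 × (3400 km) × (3900/1200)^(1/3) = 6346 km
d/d_R = (3700) / (6346) = 0.58
Since d/d_R < 1, the body is inside the Roche limit.

inside; d/d_R ≈ 0.58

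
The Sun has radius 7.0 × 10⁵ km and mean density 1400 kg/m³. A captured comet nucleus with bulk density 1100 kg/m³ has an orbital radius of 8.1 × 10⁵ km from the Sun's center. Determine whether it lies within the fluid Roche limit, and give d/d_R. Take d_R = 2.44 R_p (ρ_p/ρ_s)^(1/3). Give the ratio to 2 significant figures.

inside; d/d_R ≈ 0.44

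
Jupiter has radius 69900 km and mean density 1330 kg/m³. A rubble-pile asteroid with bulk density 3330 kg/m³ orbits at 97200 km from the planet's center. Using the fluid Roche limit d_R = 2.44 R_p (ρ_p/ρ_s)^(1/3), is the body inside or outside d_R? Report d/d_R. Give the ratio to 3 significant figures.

d_R = 2.44 × (69900 km) × (1330/3330)^(1/3) = 1.256 × 10⁵ km
d/d_R = (97200) / (1.256 × 10⁵) = 0.774
Since d/d_R < 1, the body is inside the Roche limit.

inside; d/d_R ≈ 0.774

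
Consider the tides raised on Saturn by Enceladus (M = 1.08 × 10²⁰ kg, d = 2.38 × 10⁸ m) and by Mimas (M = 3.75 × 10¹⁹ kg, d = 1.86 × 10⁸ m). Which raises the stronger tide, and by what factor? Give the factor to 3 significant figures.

Tidal stretch scales as M/d³; compute that for each body.
Enceladus: (1.08 × 10²⁰) / (2.38 × 10⁸)³ = 8.011 × 10⁻⁶
Mimas: (3.75 × 10¹⁹) / (1.86 × 10⁸)³ = 5.828 × 10⁻⁶
Ratio (larger/smaller) = 1.37

Enceladus, by a factor of ≈ 1.37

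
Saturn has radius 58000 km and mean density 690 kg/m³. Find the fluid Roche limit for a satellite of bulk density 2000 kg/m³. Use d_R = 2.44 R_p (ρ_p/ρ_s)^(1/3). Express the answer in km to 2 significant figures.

99000 km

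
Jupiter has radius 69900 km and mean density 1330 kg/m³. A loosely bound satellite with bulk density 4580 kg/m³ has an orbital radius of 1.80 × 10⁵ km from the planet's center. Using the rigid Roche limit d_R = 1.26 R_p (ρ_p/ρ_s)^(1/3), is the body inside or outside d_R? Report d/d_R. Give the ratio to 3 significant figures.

outside; d/d_R ≈ 3.09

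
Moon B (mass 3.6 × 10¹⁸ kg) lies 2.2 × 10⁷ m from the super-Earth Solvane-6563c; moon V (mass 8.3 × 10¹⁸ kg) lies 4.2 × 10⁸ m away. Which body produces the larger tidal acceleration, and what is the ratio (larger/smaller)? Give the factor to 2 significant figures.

Moon B, by a factor of ≈ 3000

The tide-raising term goes as M/d³ (the gradient of a 1/d² field).
Moon B: (3.6 × 10¹⁸) / (2.2 × 10⁷)³ = 3.381 × 10⁻⁴
Moon V: (8.3 × 10¹⁸) / (4.2 × 10⁸)³ = 1.120 × 10⁻⁷
Ratio (larger/smaller) = 3000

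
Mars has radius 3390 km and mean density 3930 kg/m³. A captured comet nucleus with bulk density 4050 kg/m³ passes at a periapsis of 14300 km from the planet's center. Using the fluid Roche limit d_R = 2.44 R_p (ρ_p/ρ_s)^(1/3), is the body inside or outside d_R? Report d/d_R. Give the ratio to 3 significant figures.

outside; d/d_R ≈ 1.75

d_R = 2.44 × (3390 km) × (3930/4050)^(1/3) = 8189 km
d/d_R = (14300) / (8189) = 1.75
Since d/d_R > 1, the body is outside the Roche limit.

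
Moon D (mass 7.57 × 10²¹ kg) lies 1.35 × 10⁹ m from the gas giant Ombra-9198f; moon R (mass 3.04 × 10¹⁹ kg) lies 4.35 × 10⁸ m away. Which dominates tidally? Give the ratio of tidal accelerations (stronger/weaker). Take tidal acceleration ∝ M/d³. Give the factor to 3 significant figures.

Tidal acceleration ∝ M/d³, so compare M/d³ for each.
Moon D: (7.57 × 10²¹) / (1.35 × 10⁹)³ = 3.077 × 10⁻⁶
Moon R: (3.04 × 10¹⁹) / (4.35 × 10⁸)³ = 3.693 × 10⁻⁷
Ratio (larger/smaller) = 8.33

Moon D, by a factor of ≈ 8.33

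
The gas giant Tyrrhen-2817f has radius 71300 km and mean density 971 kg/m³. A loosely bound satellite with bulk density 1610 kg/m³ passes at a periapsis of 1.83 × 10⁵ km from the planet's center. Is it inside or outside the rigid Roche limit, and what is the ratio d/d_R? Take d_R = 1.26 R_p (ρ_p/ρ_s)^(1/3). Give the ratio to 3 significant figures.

outside; d/d_R ≈ 2.41

d_R = 1.26 × (71300 km) × (971/1610)^(1/3) = 75900 km
d/d_R = (1.83 × 10⁵) / (75900) = 2.41
Since d/d_R > 1, the body is outside the Roche limit.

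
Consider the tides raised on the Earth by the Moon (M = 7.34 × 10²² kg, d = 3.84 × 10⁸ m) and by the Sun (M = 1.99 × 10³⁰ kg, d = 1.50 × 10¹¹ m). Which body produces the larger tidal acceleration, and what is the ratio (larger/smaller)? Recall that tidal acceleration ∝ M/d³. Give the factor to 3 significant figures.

Tidal acceleration ∝ M/d³, so compare M/d³ for each.
The Moon: (7.34 × 10²²) / (3.84 × 10⁸)³ = 1.296 × 10⁻³
The Sun: (1.99 × 10³⁰) / (1.50 × 10¹¹)³ = 5.896 × 10⁻⁴
Ratio (larger/smaller) = 2.20

The Moon, by a factor of ≈ 2.20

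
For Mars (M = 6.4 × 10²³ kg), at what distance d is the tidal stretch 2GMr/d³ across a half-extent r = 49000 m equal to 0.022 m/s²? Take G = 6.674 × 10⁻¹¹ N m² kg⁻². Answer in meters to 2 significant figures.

5.8 × 10⁶ m

2GMr/d³ = a_tidal  ⇒  d = (2GMr / a_tidal)^(1/3)
d = (2 × 6.674×10⁻¹¹ × (6.4 × 10²³) × (49000) / (0.022))^(1/3)
  = 5.8 × 10⁶ m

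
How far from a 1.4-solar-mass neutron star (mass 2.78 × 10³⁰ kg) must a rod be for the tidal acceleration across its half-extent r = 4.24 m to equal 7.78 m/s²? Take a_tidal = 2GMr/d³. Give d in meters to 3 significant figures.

5.87 × 10⁶ m

2GMr/d³ = a_tidal  ⇒  d = (2GMr / a_tidal)^(1/3)
d = (2 × 6.674×10⁻¹¹ × (2.78 × 10³⁰) × (4.24) / (7.78))^(1/3)
  = 5.87 × 10⁶ m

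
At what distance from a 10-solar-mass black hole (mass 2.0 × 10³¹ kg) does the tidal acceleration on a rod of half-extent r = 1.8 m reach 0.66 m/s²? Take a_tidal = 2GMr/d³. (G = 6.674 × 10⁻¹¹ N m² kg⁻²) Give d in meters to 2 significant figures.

1.9 × 10⁷ m

2GMr/d³ = a_tidal  ⇒  d = (2GMr / a_tidal)^(1/3)
d = (2 × 6.674×10⁻¹¹ × (2.0 × 10³¹) × (1.8) / (0.66))^(1/3)
  = 1.9 × 10⁷ m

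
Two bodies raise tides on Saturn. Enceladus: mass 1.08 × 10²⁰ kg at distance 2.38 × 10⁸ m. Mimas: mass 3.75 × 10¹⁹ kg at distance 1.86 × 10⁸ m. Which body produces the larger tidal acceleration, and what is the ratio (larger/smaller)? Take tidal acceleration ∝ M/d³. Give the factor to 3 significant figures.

The tide-raising term goes as M/d³ (the gradient of a 1/d² field).
Enceladus: (1.08 × 10²⁰) / (2.38 × 10⁸)³ = 8.011 × 10⁻⁶
Mimas: (3.75 × 10¹⁹) / (1.86 × 10⁸)³ = 5.828 × 10⁻⁶
Ratio (larger/smaller) = 1.37

Enceladus, by a factor of ≈ 1.37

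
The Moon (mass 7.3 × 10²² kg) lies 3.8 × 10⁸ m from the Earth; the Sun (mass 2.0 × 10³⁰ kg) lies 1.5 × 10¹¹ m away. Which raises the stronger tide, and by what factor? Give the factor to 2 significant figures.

Tidal acceleration ∝ M/d³, so compare M/d³ for each.
The Moon: (7.3 × 10²²) / (3.8 × 10⁸)³ = 1.330 × 10⁻³
The Sun: (2.0 × 10³⁰) / (1.5 × 10¹¹)³ = 5.926 × 10⁻⁴
Ratio (larger/smaller) = 2.2

The Moon, by a factor of ≈ 2.2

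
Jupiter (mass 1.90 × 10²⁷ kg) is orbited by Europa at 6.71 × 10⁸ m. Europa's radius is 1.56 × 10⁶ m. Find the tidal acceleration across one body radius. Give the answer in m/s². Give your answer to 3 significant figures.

The tidal stretch is the gradient of GM/d² times the body's extent r, hence the 1/d³ dependence.
a_tidal = 2GMr/d³
        = 2 × (6.674 × 10⁻¹¹) × (1.90 × 10²⁷) × (1.56 × 10⁶) / (6.71 × 10⁸)³
        = 1.31 × 10⁻³ m/s²

1.31 × 10⁻³ m/s²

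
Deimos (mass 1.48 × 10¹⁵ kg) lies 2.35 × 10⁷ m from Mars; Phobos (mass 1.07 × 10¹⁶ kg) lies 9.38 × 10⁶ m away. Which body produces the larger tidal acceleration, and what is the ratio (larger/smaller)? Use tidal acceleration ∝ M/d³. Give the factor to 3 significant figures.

Phobos, by a factor of ≈ 114

Compare M/d³ for the two perturbers:
Deimos: (1.48 × 10¹⁵) / (2.35 × 10⁷)³ = 1.140 × 10⁻⁷
Phobos: (1.07 × 10¹⁶) / (9.38 × 10⁶)³ = 1.297 × 10⁻⁵
Ratio (larger/smaller) = 114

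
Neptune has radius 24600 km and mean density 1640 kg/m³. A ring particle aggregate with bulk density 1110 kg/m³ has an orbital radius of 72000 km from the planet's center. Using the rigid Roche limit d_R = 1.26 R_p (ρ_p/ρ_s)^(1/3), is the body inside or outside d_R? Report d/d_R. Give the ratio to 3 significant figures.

outside; d/d_R ≈ 2.04

d_R = 1.26 × (24600 km) × (1640/1110)^(1/3) = 35300 km
d/d_R = (72000) / (35300) = 2.04
Since d/d_R > 1, the body is outside the Roche limit.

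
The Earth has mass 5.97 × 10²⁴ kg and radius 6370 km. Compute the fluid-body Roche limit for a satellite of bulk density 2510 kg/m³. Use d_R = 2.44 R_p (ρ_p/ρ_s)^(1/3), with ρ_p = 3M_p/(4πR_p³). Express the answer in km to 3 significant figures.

ρ_p = 3M_p/(4πR_p³) = 3 × (5.97 × 10²⁴) / (4π × (6.37 × 10⁶ m)³) = 5510 kg/m³
d_R = 2.44 × 6370 km × (5510/2510)^(1/3)
    = 20200 km

20200 km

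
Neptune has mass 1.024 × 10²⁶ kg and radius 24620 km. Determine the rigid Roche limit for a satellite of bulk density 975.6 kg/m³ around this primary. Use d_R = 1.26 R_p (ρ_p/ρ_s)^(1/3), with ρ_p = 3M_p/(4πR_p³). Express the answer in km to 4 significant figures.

36870 km

ρ_p = 3M_p/(4πR_p³) = 3 × (1.024 × 10²⁶) / (4π × (2.462 × 10⁷ m)³) = 1638 kg/m³
d_R = 1.26 × 24620 km × (1638/975.6)^(1/3)
    = 36870 km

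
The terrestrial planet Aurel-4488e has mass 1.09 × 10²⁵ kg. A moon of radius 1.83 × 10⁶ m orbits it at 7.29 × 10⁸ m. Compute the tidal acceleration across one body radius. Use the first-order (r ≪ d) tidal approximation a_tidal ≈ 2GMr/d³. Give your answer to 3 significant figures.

6.87 × 10⁻⁶ m/s²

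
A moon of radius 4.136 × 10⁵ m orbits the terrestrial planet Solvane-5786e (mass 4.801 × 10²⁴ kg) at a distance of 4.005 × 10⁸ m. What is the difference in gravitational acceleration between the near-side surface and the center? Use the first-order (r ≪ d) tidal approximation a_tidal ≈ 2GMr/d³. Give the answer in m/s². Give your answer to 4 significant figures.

4.126 × 10⁻⁶ m/s²

a_tidal = 2GMr/d³
        = 2 × (6.674 × 10⁻¹¹) × (4.801 × 10²⁴) × (4.136 × 10⁵) / (4.005 × 10⁸)³
        = 4.126 × 10⁻⁶ m/s²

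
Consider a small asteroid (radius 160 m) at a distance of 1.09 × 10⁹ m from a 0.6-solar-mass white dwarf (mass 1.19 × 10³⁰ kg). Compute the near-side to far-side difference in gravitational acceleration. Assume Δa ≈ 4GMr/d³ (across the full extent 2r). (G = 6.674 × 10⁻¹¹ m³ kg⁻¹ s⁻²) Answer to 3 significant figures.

3.92 × 10⁻⁵ m/s²

Δa = 4GMr/d³
   = 4 × (6.674 × 10⁻¹¹) × (1.19 × 10³⁰) × (160) / (1.09 × 10⁹)³
   = 3.92 × 10⁻⁵ m/s²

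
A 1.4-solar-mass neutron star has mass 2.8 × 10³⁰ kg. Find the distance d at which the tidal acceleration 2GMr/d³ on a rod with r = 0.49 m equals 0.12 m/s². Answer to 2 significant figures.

1.2 × 10⁷ m

2GMr/d³ = a_tidal  ⇒  d = (2GMr / a_tidal)^(1/3)
d = (2 × 6.674×10⁻¹¹ × (2.8 × 10³⁰) × (0.49) / (0.12))^(1/3)
  = 1.2 × 10⁷ m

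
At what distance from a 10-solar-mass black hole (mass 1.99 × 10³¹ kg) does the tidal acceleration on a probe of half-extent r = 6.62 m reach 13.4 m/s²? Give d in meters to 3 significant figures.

1.09 × 10⁷ m

2GMr/d³ = a_tidal  ⇒  d = (2GMr / a_tidal)^(1/3)
d = (2 × 6.674×10⁻¹¹ × (1.99 × 10³¹) × (6.62) / (13.4))^(1/3)
  = 1.09 × 10⁷ m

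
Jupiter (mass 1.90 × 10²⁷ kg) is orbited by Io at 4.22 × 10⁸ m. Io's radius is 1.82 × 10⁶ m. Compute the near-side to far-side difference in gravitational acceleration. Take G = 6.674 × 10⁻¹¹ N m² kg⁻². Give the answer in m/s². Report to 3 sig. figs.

1.23 × 10⁻² m/s²

Δg = 4GMr/d³
   = 4 × (6.674 × 10⁻¹¹) × (1.90 × 10²⁷) × (1.82 × 10⁶) / (4.22 × 10⁸)³
   = 1.23 × 10⁻² m/s²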